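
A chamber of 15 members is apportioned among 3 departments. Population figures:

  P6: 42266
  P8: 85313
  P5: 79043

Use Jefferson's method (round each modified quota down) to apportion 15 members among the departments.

P6: 3, P8: 6, P5: 6

Standard divisor 206622/15 ≈ 13774.8; standard quotas: P6 3.068, P8 6.193, P5 5.738.
Rounding down gives 3, 6, 5 = 14 seats, so the divisor must be adjusted.
With modified divisor 12700: modified quotas P6 3.328, P8 6.718, P5 6.224.
Rounding down: P6 3, P8 6, P5 6 (total 15).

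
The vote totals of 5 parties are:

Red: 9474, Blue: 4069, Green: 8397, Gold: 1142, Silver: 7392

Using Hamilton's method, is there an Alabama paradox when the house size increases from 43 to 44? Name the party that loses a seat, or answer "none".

At 43 seats: Red 13, Blue 6, Green 12, Gold 2, Silver 10.
At 44 seats: Red 14, Blue 6, Green 12, Gold 1, Silver 11.
Gold drops from 2 to 1.

Gold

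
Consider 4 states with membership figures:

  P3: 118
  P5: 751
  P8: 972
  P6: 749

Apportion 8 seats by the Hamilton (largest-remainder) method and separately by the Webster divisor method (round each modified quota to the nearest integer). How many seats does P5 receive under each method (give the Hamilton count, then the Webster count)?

Hamilton: P3 1, P5 2, P8 3, P6 2.
Webster: P3 0, P5 3, P8 3, P6 2.
P5 gets 2 under Hamilton and 3 under Webster.

2 and 3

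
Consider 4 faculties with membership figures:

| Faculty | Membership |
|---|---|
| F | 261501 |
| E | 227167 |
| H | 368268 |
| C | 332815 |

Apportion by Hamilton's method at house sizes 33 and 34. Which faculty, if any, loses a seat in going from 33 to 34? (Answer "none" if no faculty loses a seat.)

E

At 33 seats: F 7, E 7, H 10, C 9.
At 34 seats: F 7, E 6, H 11, C 10.
E drops from 7 to 6.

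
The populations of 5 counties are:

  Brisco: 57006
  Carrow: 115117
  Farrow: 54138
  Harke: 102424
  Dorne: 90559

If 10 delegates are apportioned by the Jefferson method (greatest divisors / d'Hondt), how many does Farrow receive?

Standard divisor 419244/10 ≈ 41924.4; standard quotas: Brisco 1.360, Carrow 2.746, Farrow 1.291, Harke 2.443, Dorne 2.160.
Rounding down gives 1, 2, 1, 2, 2 = 8 seats, so the divisor must be adjusted.
With modified divisor 32200: modified quotas Brisco 1.770, Carrow 3.575, Farrow 1.681, Harke 3.181, Dorne 2.812.
Rounding down: Brisco 1, Carrow 3, Farrow 1, Harke 3, Dorne 2 (total 10).
Farrow receives 1.

1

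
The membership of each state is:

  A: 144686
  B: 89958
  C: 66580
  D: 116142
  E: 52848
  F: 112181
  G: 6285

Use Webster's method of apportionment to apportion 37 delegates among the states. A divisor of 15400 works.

A 9, B 6, C 4, D 8, E 3, F 7, G 0

With modified divisor 15400: modified quotas A 9.395, B 5.841, C 4.323, D 7.542, E 3.432, F 7.284, G 0.408.
Rounding to the nearest integer: A 9, B 6, C 4, D 8, E 3, F 7, G 0 (total 37).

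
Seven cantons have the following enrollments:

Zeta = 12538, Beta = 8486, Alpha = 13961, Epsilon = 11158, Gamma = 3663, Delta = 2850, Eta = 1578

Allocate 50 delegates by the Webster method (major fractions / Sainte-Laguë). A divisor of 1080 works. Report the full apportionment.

Zeta 12; Beta 8; Alpha 13; Epsilon 10; Gamma 3; Delta 3; Eta 1

With modified divisor 1080: modified quotas Zeta 11.609, Beta 7.857, Alpha 12.927, Epsilon 10.331, Gamma 3.392, Delta 2.639, Eta 1.461.
Rounding to the nearest integer: Zeta 12, Beta 8, Alpha 13, Epsilon 10, Gamma 3, Delta 3, Eta 1 (total 50).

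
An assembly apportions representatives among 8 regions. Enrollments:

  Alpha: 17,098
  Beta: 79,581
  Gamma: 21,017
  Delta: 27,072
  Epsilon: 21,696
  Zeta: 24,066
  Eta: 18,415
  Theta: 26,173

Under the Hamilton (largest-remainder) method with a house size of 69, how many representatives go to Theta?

Standard divisor: 235118 ÷ 69 ≈ 3407.507.
Standard quotas: Alpha 5.0177, Beta 23.3546, Gamma 6.1679, Delta 7.9448, Epsilon 6.3671, Zeta 7.0626, Eta 5.4042, Theta 7.6810.
Lower quotas: Alpha 5, Beta 23, Gamma 6, Delta 7, Epsilon 6, Zeta 7, Eta 5, Theta 7 (sum 66, leaving 3 seats).
Remainders in descending order: Delta 0.9448, Theta 0.6810, Eta 0.4042, Epsilon 0.3671, Beta 0.3546, Gamma 0.1679, Zeta 0.0626, Alpha 0.0177.
Largest remainders: Delta, Theta, Eta receive the extra seats.
Theta receives 8.

8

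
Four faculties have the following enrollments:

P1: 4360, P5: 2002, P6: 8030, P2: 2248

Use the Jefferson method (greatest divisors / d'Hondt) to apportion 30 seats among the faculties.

Standard divisor 16640/30 ≈ 554.667; standard quotas: P1 7.861, P5 3.609, P6 14.477, P2 4.053.
Rounding down gives 7, 3, 14, 4 = 28 seats, so the divisor must be adjusted.
With modified divisor 520: modified quotas P1 8.385, P5 3.850, P6 15.442, P2 4.323.
Rounding down: P1 8, P5 3, P6 15, P2 4 (total 30).

P1: 8; P5: 3; P6: 15; P2: 4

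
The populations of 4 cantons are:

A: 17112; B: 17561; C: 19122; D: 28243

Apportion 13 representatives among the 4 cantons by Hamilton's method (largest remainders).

The standard divisor is 82038/13 ≈ 6310.615.
Standard quotas: A 2.7116, B 2.7828, C 3.0301, D 4.4755.
Lower quotas: A 2, B 2, C 3, D 4 (sum 11, leaving 2 seats).
Remainders in descending order: B 0.7828, A 0.7116, D 0.4755, C 0.0301.
The surplus seats go to B, A.

A 3, B 3, C 3, D 4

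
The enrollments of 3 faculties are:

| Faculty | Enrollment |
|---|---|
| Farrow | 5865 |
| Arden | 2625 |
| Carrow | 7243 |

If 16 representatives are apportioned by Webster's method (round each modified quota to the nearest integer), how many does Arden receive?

Standard divisor 15733/16 ≈ 983.312; standard quotas: Farrow 5.965, Arden 2.670, Carrow 7.366.
Rounding to the nearest integer gives Farrow 6, Arden 3, Carrow 7 — total 16, matching the house size, so no adjustment is needed.
Arden receives 3.

3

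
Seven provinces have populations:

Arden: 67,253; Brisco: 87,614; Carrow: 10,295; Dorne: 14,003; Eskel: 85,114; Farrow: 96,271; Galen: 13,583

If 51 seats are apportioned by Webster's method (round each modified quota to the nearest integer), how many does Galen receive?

2

Standard divisor 374133/51 ≈ 7335.941; standard quotas: Arden 9.168, Brisco 11.943, Carrow 1.403, Dorne 1.909, Eskel 11.602, Farrow 13.123, Galen 1.852.
Rounding to the nearest integer gives Arden 9, Brisco 12, Carrow 1, Dorne 2, Eskel 12, Farrow 13, Galen 2 — total 51, matching the house size, so no adjustment is needed.
Galen receives 2.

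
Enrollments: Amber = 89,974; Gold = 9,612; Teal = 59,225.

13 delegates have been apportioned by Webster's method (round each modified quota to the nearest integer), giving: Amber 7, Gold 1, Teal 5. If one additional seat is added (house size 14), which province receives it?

Priority for the next seat is population ÷ (current seats + 0.5).
Priorities: Amber 11996.533, Gold 6408.000, Teal 10768.182.
Highest priority: Amber.

Amber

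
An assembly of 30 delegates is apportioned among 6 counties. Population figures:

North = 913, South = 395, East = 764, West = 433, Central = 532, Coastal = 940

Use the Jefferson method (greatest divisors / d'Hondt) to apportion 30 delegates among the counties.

Standard divisor 3977/30 ≈ 132.567; standard quotas: North 6.887, South 2.980, East 5.763, West 3.266, Central 4.013, Coastal 7.091.
Rounding down gives 6, 2, 5, 3, 4, 7 = 27 seats, so the divisor must be adjusted.
With modified divisor 120: modified quotas North 7.608, South 3.292, East 6.367, West 3.608, Central 4.433, Coastal 7.833.
Rounding down: North 7, South 3, East 6, West 3, Central 4, Coastal 7 (total 30).

North 7, South 3, East 6, West 3, Central 4, Coastal 7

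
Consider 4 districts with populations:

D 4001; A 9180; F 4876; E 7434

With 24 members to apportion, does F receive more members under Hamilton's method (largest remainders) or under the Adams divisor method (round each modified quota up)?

Hamilton: D 4, A 9, F 4, E 7.
Adams: D 4, A 8, F 5, E 7.
F gets 4 under Hamilton and 5 under Adams.

Adams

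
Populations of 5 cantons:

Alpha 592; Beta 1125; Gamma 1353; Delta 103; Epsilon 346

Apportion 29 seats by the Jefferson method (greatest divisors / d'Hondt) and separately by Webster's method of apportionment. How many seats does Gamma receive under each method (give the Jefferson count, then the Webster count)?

12 and 11

Jefferson: Alpha 5, Beta 9, Gamma 12, Delta 0, Epsilon 3.
Webster: Alpha 5, Beta 9, Gamma 11, Delta 1, Epsilon 3.
Gamma gets 12 under Jefferson and 11 under Webster.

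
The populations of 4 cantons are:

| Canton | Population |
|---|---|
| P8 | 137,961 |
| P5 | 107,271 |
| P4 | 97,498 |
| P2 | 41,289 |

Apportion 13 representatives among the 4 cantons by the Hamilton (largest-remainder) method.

Standard divisor: 384019 ÷ 13 ≈ 29539.923.
Standard quotas: P8 4.6703, P5 3.6314, P4 3.3006, P2 1.3977.
Lower quotas: P8 4, P5 3, P4 3, P2 1 (sum 11, leaving 2 seats).
Remainders in descending order: P8 0.6703, P5 0.6314, P2 0.3977, P4 0.3006.
Largest remainders: P8, P5 receive the extra seats.

P8: 5; P5: 4; P4: 3; P2: 1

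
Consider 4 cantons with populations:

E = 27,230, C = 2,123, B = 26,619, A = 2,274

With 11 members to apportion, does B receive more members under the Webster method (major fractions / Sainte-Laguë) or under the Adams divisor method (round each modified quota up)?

Webster

Webster: E 6, C 0, B 5, A 0.
Adams: E 5, C 1, B 4, A 1.
B gets 5 under Webster and 4 under Adams.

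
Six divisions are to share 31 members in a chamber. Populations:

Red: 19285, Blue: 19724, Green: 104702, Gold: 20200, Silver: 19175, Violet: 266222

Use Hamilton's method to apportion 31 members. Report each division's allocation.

Red=1; Blue=1; Green=7; Gold=2; Silver=1; Violet=19

Total 449308; standard divisor 449308/31 ≈ 14493.806.
Standard quotas: Red 1.3306, Blue 1.3609, Green 7.2239, Gold 1.3937, Silver 1.3230, Violet 18.3680.
Lower quotas: Red 1, Blue 1, Green 7, Gold 1, Silver 1, Violet 18 (sum 29, leaving 2 seats).
Remainders in descending order: Gold 0.3937, Violet 0.3680, Blue 0.3609, Red 0.3306, Silver 0.3230, Green 0.2239.
The surplus seats go to Gold, Violet.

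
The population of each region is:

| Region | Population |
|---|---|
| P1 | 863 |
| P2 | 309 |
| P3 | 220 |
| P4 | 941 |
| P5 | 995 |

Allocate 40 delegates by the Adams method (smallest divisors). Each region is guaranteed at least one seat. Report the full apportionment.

P1=10, P2=4, P3=3, P4=11, P5=12

Standard divisor 3328/40 ≈ 83.2; standard quotas: P1 10.373, P2 3.714, P3 2.644, P4 11.310, P5 11.959.
Rounding up gives 11, 4, 3, 12, 12 = 42 seats, so the divisor must be adjusted.
With modified divisor 90: modified quotas P1 9.589, P2 3.433, P3 2.444, P4 10.456, P5 11.056.
Rounding up: P1 10, P2 4, P3 3, P4 11, P5 12 (total 40).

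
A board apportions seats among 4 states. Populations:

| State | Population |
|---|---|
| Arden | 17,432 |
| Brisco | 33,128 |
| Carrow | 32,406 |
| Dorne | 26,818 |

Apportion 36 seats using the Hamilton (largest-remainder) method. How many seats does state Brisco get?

Standard divisor: 109784 ÷ 36 ≈ 3049.556.
Standard quotas: Arden 5.7162, Brisco 10.8632, Carrow 10.6265, Dorne 8.7941.
Lower quotas: Arden 5, Brisco 10, Carrow 10, Dorne 8 (sum 33, leaving 3 seats).
Remainders in descending order: Brisco 0.8632, Dorne 0.7941, Arden 0.7162, Carrow 0.6265.
Largest remainders: Brisco, Dorne, Arden receive the extra seats.
Brisco receives 11.

11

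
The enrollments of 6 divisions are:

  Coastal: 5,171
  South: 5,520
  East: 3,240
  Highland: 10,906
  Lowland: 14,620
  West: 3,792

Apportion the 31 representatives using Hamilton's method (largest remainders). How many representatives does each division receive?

Total 43249; standard divisor 43249/31 ≈ 1395.129.
Standard quotas: Coastal 3.7065, South 3.9566, East 2.3224, Highland 7.8172, Lowland 10.4793, West 2.7180.
Lower quotas: Coastal 3, South 3, East 2, Highland 7, Lowland 10, West 2 (sum 27, leaving 4 seats).
Remainders in descending order: South 0.9566, Highland 0.8172, West 0.7180, Coastal 0.7065, Lowland 0.4793, East 0.3224.
Largest remainders: South, Highland, West, Coastal receive the extra seats.

Coastal 4, South 4, East 2, Highland 8, Lowland 10, West 3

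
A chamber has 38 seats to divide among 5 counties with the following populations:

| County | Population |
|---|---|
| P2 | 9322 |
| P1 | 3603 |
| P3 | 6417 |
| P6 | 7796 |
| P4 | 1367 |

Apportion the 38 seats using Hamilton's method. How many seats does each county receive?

P2 12; P1 5; P3 9; P6 10; P4 2

Standard divisor: 28505 ÷ 38 ≈ 750.132.
Standard quotas: P2 12.4272, P1 4.8032, P3 8.5545, P6 10.3928, P4 1.8223.
Lower quotas: P2 12, P1 4, P3 8, P6 10, P4 1 (sum 35, leaving 3 seats).
Remainders in descending order: P4 0.8223, P1 0.8032, P3 0.5545, P2 0.4272, P6 0.3928.
Largest remainders: P4, P1, P3 receive the extra seats.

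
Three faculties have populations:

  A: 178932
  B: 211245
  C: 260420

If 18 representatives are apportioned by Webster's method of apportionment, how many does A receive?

Standard divisor 650597/18 ≈ 36144.278; standard quotas: A 4.950, B 5.844, C 7.205.
Rounding to the nearest integer gives A 5, B 6, C 7 — total 18, matching the house size, so no adjustment is needed.
A receives 5.

5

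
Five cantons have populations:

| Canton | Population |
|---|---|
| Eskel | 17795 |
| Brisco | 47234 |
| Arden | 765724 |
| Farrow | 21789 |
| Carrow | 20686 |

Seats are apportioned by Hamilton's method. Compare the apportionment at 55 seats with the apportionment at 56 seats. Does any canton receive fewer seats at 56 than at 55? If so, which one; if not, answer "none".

none

At 55 seats: Eskel 1, Brisco 3, Arden 48, Farrow 2, Carrow 1.
At 56 seats: Eskel 1, Brisco 3, Arden 49, Farrow 2, Carrow 1.
No canton's allocation decreased.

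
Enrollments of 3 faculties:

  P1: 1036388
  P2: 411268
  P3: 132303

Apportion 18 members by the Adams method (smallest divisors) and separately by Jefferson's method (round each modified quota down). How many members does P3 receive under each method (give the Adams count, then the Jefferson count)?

2 and 1

Adams: P1 11, P2 5, P3 2.
Jefferson: P1 12, P2 5, P3 1.
P3 gets 2 under Adams and 1 under Jefferson.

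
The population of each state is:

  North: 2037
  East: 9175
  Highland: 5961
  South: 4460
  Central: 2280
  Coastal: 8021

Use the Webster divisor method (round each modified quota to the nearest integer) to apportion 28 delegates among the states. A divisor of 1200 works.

With modified divisor 1200: modified quotas North 1.698, East 7.646, Highland 4.968, South 3.717, Central 1.900, Coastal 6.684.
Rounding to the nearest integer: North 2, East 8, Highland 5, South 4, Central 2, Coastal 7 (total 28).

North: 2, East: 8, Highland: 5, South: 4, Central: 2, Coastal: 7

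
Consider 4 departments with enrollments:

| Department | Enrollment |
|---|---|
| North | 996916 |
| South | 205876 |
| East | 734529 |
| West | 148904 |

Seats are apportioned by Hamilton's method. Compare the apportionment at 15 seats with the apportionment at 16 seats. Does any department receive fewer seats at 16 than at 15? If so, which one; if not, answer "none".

At 15 seats: North 7, South 2, East 5, West 1.
At 16 seats: North 8, South 1, East 6, West 1.
South drops from 2 to 1.

South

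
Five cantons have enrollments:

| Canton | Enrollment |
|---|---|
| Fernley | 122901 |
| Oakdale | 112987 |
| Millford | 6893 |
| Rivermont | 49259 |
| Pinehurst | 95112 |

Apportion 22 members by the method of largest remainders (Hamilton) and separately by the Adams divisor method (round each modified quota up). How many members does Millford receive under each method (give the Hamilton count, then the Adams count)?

Hamilton: Fernley 7, Oakdale 7, Millford 0, Rivermont 3, Pinehurst 5.
Adams: Fernley 7, Oakdale 6, Millford 1, Rivermont 3, Pinehurst 5.
Millford gets 0 under Hamilton and 1 under Adams.

0 and 1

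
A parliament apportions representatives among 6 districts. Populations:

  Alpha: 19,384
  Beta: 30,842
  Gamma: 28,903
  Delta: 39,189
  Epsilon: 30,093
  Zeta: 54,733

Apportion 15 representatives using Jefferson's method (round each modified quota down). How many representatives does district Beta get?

2

Standard divisor 203144/15 ≈ 13542.933; standard quotas: Alpha 1.431, Beta 2.277, Gamma 2.134, Delta 2.894, Epsilon 2.222, Zeta 4.041.
Rounding down gives 1, 2, 2, 2, 2, 4 = 13 seats, so the divisor must be adjusted.
With modified divisor 10600: modified quotas Alpha 1.829, Beta 2.910, Gamma 2.727, Delta 3.697, Epsilon 2.839, Zeta 5.163.
Rounding down: Alpha 1, Beta 2, Gamma 2, Delta 3, Epsilon 2, Zeta 5 (total 15).
Beta receives 2.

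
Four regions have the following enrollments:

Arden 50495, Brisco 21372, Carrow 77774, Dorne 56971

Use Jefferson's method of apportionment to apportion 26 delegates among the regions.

Arden=7; Brisco=2; Carrow=10; Dorne=7

Standard divisor 206612/26 ≈ 7946.615; standard quotas: Arden 6.354, Brisco 2.689, Carrow 9.787, Dorne 7.169.
Rounding down gives 6, 2, 9, 7 = 24 seats, so the divisor must be adjusted.
With modified divisor 7186.7: modified quotas Arden 7.026, Brisco 2.974, Carrow 10.822, Dorne 7.927.
Rounding down: Arden 7, Brisco 2, Carrow 10, Dorne 7 (total 26).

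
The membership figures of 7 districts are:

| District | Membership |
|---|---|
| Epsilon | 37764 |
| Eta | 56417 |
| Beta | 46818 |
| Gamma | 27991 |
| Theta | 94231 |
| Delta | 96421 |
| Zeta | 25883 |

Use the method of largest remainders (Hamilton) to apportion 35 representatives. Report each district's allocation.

Epsilon=3, Eta=5, Beta=4, Gamma=3, Theta=9, Delta=9, Zeta=2

The standard divisor is 385525/35 = 11015.
Standard quotas: Epsilon 3.4284, Eta 5.1218, Beta 4.2504, Gamma 2.5412, Theta 8.5548, Delta 8.7536, Zeta 2.3498.
Lower quotas: Epsilon 3, Eta 5, Beta 4, Gamma 2, Theta 8, Delta 8, Zeta 2 (sum 32, leaving 3 seats).
Remainders in descending order: Delta 0.7536, Theta 0.5548, Gamma 0.5412, Epsilon 0.4284, Zeta 0.3498, Beta 0.2504, Eta 0.1218.
The surplus seats go to Delta, Theta, Gamma.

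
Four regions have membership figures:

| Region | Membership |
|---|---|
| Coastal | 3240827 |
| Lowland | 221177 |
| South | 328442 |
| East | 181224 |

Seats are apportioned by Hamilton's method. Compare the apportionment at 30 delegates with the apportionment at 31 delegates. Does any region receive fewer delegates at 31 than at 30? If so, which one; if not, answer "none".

none

At 30 seats: Coastal 24, Lowland 2, South 3, East 1.
At 31 seats: Coastal 25, Lowland 2, South 3, East 1.
No region's allocation decreased.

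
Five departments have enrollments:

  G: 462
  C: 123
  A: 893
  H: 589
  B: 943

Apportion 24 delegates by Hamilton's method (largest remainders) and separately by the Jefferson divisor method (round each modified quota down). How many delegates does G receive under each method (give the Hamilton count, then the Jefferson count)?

4 and 3

Hamilton: G 4, C 1, A 7, H 5, B 7.
Jefferson: G 3, C 1, A 7, H 5, B 8.
G gets 4 under Hamilton and 3 under Jefferson.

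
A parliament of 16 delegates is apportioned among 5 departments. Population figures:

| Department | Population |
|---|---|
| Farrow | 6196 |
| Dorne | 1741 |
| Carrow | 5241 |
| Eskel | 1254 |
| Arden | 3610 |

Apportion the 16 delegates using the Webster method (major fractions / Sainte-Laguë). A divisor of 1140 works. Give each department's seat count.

With modified divisor 1140: modified quotas Farrow 5.435, Dorne 1.527, Carrow 4.597, Eskel 1.100, Arden 3.167.
Rounding to the nearest integer: Farrow 5, Dorne 2, Carrow 5, Eskel 1, Arden 3 (total 16).

Farrow=5, Dorne=2, Carrow=5, Eskel=1, Arden=3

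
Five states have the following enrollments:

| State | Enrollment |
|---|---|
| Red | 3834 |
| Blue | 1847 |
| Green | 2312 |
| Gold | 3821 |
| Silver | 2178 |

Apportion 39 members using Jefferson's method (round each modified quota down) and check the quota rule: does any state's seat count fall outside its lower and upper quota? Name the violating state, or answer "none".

Standard quotas: Red 10.687, Blue 5.148, Green 6.444, Gold 10.650, Silver 6.071.
Jefferson allocation: Red 11, Blue 5, Green 6, Gold 11, Silver 6.
Every allocation lies between the lower and upper quota.

none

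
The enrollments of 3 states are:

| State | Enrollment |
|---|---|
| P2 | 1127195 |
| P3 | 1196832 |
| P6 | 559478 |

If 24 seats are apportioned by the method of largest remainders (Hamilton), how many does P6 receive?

5

Total 2883505; standard divisor 2883505/24 ≈ 120146.042.
Standard quotas: P2 9.3819, P3 9.9615, P6 4.6566.
Lower quotas: P2 9, P3 9, P6 4 (sum 22, leaving 2 seats).
Remainders in descending order: P3 0.9615, P6 0.6566, P2 0.3819.
The surplus seats go to P3, P6.
P6 receives 5.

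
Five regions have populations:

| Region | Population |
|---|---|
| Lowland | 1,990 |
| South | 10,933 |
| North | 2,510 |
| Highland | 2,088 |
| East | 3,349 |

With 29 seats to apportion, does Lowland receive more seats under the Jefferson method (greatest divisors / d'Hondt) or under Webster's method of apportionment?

Webster

Jefferson: Lowland 2, South 16, North 3, Highland 3, East 5.
Webster: Lowland 3, South 15, North 3, Highland 3, East 5.
Lowland gets 2 under Jefferson and 3 under Webster.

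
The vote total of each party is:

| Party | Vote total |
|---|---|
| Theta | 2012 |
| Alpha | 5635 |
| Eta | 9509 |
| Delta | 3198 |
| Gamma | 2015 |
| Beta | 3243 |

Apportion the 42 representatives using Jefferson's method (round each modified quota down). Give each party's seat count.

Standard divisor 25612/42 ≈ 609.81; standard quotas: Theta 3.299, Alpha 9.241, Eta 15.593, Delta 5.244, Gamma 3.304, Beta 5.318.
Rounding down gives 3, 9, 15, 5, 3, 5 = 40 seats, so the divisor must be adjusted.
With modified divisor 561: modified quotas Theta 3.586, Alpha 10.045, Eta 16.950, Delta 5.701, Gamma 3.592, Beta 5.781.
Rounding down: Theta 3, Alpha 10, Eta 16, Delta 5, Gamma 3, Beta 5 (total 42).

Theta 3, Alpha 10, Eta 16, Delta 5, Gamma 3, Beta 5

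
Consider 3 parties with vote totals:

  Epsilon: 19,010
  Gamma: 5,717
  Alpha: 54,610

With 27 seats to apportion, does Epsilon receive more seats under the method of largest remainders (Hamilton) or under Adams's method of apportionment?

Adams

Hamilton: Epsilon 6, Gamma 2, Alpha 19.
Adams: Epsilon 7, Gamma 2, Alpha 18.
Epsilon gets 6 under Hamilton and 7 under Adams.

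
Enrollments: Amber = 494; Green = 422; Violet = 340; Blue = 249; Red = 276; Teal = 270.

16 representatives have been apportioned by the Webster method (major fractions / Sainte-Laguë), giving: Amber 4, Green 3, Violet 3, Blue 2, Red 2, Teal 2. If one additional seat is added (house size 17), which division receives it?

Green

Priority for the next seat is population ÷ (current seats + 0.5).
Priorities: Amber 109.778, Green 120.571, Violet 97.143, Blue 99.600, Red 110.400, Teal 108.000.
Highest priority: Green.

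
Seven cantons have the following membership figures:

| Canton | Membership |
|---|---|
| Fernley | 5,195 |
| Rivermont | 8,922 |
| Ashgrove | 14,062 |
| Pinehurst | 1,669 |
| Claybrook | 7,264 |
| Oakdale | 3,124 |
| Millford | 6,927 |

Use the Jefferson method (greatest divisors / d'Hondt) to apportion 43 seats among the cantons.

Standard divisor 47163/43 ≈ 1096.814; standard quotas: Fernley 4.736, Rivermont 8.134, Ashgrove 12.821, Pinehurst 1.522, Claybrook 6.623, Oakdale 2.848, Millford 6.316.
Rounding down gives 4, 8, 12, 1, 6, 2, 6 = 39 seats, so the divisor must be adjusted.
With modified divisor 1020: modified quotas Fernley 5.093, Rivermont 8.747, Ashgrove 13.786, Pinehurst 1.636, Claybrook 7.122, Oakdale 3.063, Millford 6.791.
Rounding down: Fernley 5, Rivermont 8, Ashgrove 13, Pinehurst 1, Claybrook 7, Oakdale 3, Millford 6 (total 43).

Fernley: 5, Rivermont: 8, Ashgrove: 13, Pinehurst: 1, Claybrook: 7, Oakdale: 3, Millford: 6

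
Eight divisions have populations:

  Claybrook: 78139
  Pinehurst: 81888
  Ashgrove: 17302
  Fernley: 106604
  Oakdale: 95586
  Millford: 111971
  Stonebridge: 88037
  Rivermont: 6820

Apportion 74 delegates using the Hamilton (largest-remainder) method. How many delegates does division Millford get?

14

Standard divisor: 586347 ÷ 74 ≈ 7923.608.
Standard quotas: Claybrook 9.8615, Pinehurst 10.3347, Ashgrove 2.1836, Fernley 13.4540, Oakdale 12.0634, Millford 14.1313, Stonebridge 11.1107, Rivermont 0.8607.
Lower quotas: Claybrook 9, Pinehurst 10, Ashgrove 2, Fernley 13, Oakdale 12, Millford 14, Stonebridge 11, Rivermont 0 (sum 71, leaving 3 seats).
Remainders in descending order: Claybrook 0.8615, Rivermont 0.8607, Fernley 0.4540, Pinehurst 0.3347, Ashgrove 0.1836, Millford 0.1313, Stonebridge 0.1107, Oakdale 0.0634.
The surplus seats go to Claybrook, Rivermont, Fernley.
Millford receives 14.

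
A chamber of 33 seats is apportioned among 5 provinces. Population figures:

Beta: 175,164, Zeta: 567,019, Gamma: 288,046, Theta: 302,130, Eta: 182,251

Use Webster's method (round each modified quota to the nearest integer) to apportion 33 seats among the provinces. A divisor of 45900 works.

With modified divisor 45900: modified quotas Beta 3.816, Zeta 12.353, Gamma 6.276, Theta 6.582, Eta 3.971.
Rounding to the nearest integer: Beta 4, Zeta 12, Gamma 6, Theta 7, Eta 4 (total 33).

Beta: 4, Zeta: 12, Gamma: 6, Theta: 7, Eta: 4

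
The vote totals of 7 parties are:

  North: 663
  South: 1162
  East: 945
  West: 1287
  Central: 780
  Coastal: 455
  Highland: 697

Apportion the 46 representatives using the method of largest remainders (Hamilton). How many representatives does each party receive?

The standard divisor is 5989/46 ≈ 130.196.
Standard quotas: North 5.092, South 8.925, East 7.258, West 9.885, Central 5.991, Coastal 3.495, Highland 5.353.
Lower quotas: North 5, South 8, East 7, West 9, Central 5, Coastal 3, Highland 5 (sum 42, leaving 4 seats).
Remainders in descending order: Central 0.991, South 0.925, West 0.885, Coastal 0.495, Highland 0.353, East 0.258, North 0.092.
The surplus seats go to Central, South, West, Coastal.

North: 5, South: 9, East: 7, West: 10, Central: 6, Coastal: 4, Highland: 5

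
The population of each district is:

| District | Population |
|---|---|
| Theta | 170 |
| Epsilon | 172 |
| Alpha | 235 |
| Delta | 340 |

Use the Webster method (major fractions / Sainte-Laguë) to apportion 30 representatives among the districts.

Theta 5, Epsilon 6, Alpha 8, Delta 11

Standard divisor 917/30 ≈ 30.567; standard quotas: Theta 5.562, Epsilon 5.627, Alpha 7.688, Delta 11.123.
Rounding to the nearest integer gives 6, 6, 8, 11 = 31 seats, so the divisor must be adjusted.
With modified divisor 31.1: modified quotas Theta 5.466, Epsilon 5.531, Alpha 7.556, Delta 10.932.
Rounding to the nearest integer: Theta 5, Epsilon 6, Alpha 8, Delta 11 (total 30).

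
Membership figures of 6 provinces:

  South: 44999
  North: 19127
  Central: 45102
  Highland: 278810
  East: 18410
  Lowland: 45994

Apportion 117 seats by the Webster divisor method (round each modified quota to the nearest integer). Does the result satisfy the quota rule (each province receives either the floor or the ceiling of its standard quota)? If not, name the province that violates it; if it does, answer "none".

Highland

Standard quotas: South 11.637, North 4.946, Central 11.663, Highland 72.099, East 4.761, Lowland 11.894.
Webster allocation: South 12, North 5, Central 12, Highland 71, East 5, Lowland 12.
Highland has quota 72.099 (lower 72, upper 73) but receives 71 — outside the quota interval.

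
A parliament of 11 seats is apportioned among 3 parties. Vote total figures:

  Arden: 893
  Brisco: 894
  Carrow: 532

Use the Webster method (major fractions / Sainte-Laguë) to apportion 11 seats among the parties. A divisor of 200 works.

With modified divisor 200: modified quotas Arden 4.465, Brisco 4.470, Carrow 2.660.
Rounding to the nearest integer: Arden 4, Brisco 4, Carrow 3 (total 11).

Arden 4, Brisco 4, Carrow 3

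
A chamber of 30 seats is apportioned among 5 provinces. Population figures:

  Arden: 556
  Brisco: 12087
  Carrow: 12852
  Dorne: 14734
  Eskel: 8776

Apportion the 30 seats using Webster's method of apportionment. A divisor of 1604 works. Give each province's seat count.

With modified divisor 1604: modified quotas Arden 0.347, Brisco 7.536, Carrow 8.012, Dorne 9.186, Eskel 5.471.
Rounding to the nearest integer: Arden 0, Brisco 8, Carrow 8, Dorne 9, Eskel 5 (total 30).

Arden: 0; Brisco: 8; Carrow: 8; Dorne: 9; Eskel: 5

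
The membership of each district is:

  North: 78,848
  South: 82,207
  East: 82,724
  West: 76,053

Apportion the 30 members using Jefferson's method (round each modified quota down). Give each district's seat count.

Standard divisor 319832/30 ≈ 10661.067; standard quotas: North 7.396, South 7.711, East 7.759, West 7.134.
Rounding down gives 7, 7, 7, 7 = 28 seats, so the divisor must be adjusted.
With modified divisor 10100: modified quotas North 7.807, South 8.139, East 8.190, West 7.530.
Rounding down: North 7, South 8, East 8, West 7 (total 30).

North: 7, South: 8, East: 8, West: 7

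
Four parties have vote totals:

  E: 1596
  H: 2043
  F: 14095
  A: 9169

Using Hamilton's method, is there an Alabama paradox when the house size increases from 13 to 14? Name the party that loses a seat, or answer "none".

At 13 seats: E 1, H 1, F 7, A 4.
At 14 seats: E 1, H 1, F 7, A 5.
No party's allocation decreased.

none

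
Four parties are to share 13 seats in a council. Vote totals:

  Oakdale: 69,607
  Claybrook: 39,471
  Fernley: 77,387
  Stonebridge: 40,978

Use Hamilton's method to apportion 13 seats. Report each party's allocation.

Oakdale=4; Claybrook=2; Fernley=5; Stonebridge=2

Total 227443; standard divisor 227443/13 ≈ 17495.615.
Standard quotas: Oakdale 3.9785, Claybrook 2.2561, Fernley 4.4232, Stonebridge 2.3422.
Lower quotas: Oakdale 3, Claybrook 2, Fernley 4, Stonebridge 2 (sum 11, leaving 2 seats).
Remainders in descending order: Oakdale 0.9785, Fernley 0.4232, Stonebridge 0.3422, Claybrook 0.2561.
The surplus seats go to Oakdale, Fernley.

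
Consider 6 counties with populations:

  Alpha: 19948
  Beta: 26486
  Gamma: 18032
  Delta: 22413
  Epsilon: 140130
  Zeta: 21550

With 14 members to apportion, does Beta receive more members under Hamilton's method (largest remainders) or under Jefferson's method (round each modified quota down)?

Hamilton: Alpha 1, Beta 2, Gamma 1, Delta 1, Epsilon 8, Zeta 1.
Jefferson: Alpha 1, Beta 1, Gamma 1, Delta 1, Epsilon 9, Zeta 1.
Beta gets 2 under Hamilton and 1 under Jefferson.

Hamilton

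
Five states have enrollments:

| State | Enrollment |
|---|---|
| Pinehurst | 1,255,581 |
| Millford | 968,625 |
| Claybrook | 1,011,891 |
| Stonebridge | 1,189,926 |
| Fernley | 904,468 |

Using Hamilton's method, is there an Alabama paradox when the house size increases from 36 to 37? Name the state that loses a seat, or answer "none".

none

At 36 seats: Pinehurst 8, Millford 7, Claybrook 7, Stonebridge 8, Fernley 6.
At 37 seats: Pinehurst 9, Millford 7, Claybrook 7, Stonebridge 8, Fernley 6.
No state's allocation decreased.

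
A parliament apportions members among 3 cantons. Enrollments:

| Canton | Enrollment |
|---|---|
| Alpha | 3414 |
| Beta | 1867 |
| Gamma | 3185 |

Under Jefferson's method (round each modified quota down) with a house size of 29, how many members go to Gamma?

Standard divisor 8466/29 ≈ 291.931; standard quotas: Alpha 11.695, Beta 6.395, Gamma 10.910.
Rounding down gives 11, 6, 10 = 27 seats, so the divisor must be adjusted.
With modified divisor 280: modified quotas Alpha 12.193, Beta 6.668, Gamma 11.375.
Rounding down: Alpha 12, Beta 6, Gamma 11 (total 29).
Gamma receives 11.

11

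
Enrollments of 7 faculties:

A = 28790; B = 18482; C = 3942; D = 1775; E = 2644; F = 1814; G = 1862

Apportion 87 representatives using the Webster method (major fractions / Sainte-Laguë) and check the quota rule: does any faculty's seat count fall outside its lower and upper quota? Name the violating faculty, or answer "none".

Standard quotas: A 42.232, B 27.111, C 5.782, D 2.604, E 3.878, F 2.661, G 2.731.
Webster allocation: A 41, B 27, C 6, D 3, E 4, F 3, G 3.
A has quota 42.232 (lower 42, upper 43) but receives 41 — outside the quota interval.

A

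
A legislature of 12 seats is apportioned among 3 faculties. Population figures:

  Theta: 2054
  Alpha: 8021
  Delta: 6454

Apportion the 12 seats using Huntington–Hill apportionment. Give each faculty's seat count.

With divisor 1448: modified quotas Theta 1.419, Alpha 5.539, Delta 4.457.
Geometric-mean thresholds: Theta √(1·2)=1.414, Alpha √(5·6)=5.477, Delta √(4·5)=4.472.
Each quota rounded against its threshold gives Theta 2, Alpha 6, Delta 4 (total 12).

Theta 2, Alpha 6, Delta 4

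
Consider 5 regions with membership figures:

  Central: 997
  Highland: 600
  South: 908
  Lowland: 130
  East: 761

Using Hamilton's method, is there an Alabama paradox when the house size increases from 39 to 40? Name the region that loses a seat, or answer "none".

Lowland

At 39 seats: Central 11, Highland 7, South 10, Lowland 2, East 9.
At 40 seats: Central 12, Highland 7, South 11, Lowland 1, East 9.
Lowland drops from 2 to 1.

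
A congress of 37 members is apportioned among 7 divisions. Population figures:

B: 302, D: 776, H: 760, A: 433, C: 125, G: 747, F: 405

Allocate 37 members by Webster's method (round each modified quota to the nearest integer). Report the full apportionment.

Standard divisor 3548/37 ≈ 95.892; standard quotas: B 3.149, D 8.092, H 7.926, A 4.516, C 1.304, G 7.790, F 4.224.
Rounding to the nearest integer gives B 3, D 8, H 8, A 5, C 1, G 8, F 4 — total 37, matching the house size, so no adjustment is needed.

B 3; D 8; H 8; A 5; C 1; G 8; F 4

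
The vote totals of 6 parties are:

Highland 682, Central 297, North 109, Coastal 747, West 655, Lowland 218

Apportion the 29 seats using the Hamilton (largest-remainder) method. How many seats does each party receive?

Highland: 7, Central: 3, North: 1, Coastal: 8, West: 7, Lowland: 3

Standard divisor: 2708 ÷ 29 ≈ 93.379.
Standard quotas: Highland 7.304, Central 3.181, North 1.167, Coastal 8.000, West 7.014, Lowland 2.335.
Lower quotas: Highland 7, Central 3, North 1, Coastal 7, West 7, Lowland 2 (sum 27, leaving 2 seats).
Remainders in descending order: Coastal 1.000, Lowland 0.335, Highland 0.304, Central 0.181, North 0.167, West 0.014.
The surplus seats go to Coastal, Lowland.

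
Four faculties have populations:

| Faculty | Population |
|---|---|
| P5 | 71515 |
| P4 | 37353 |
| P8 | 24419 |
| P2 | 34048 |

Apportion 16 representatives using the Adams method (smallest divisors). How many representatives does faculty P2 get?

Standard divisor 167335/16 ≈ 10458.438; standard quotas: P5 6.838, P4 3.572, P8 2.335, P2 3.256.
Rounding up gives 7, 4, 3, 4 = 18 seats, so the divisor must be adjusted.
With modified divisor 12060: modified quotas P5 5.930, P4 3.097, P8 2.025, P2 2.823.
Rounding up: P5 6, P4 4, P8 3, P2 3 (total 16).
P2 receives 3.

3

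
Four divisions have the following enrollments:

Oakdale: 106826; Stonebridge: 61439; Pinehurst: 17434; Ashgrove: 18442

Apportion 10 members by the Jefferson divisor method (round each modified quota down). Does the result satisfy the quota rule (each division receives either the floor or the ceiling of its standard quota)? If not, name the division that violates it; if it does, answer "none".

none

Standard quotas: Oakdale 5.233, Stonebridge 3.010, Pinehurst 0.854, Ashgrove 0.903.
Jefferson allocation: Oakdale 6, Stonebridge 3, Pinehurst 0, Ashgrove 1.
Every allocation lies between the lower and upper quota.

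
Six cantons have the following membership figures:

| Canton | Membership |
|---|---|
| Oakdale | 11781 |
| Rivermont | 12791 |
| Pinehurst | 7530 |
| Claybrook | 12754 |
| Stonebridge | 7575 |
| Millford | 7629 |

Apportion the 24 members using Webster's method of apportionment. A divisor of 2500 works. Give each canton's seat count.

Oakdale 5; Rivermont 5; Pinehurst 3; Claybrook 5; Stonebridge 3; Millford 3

With modified divisor 2500: modified quotas Oakdale 4.712, Rivermont 5.116, Pinehurst 3.012, Claybrook 5.102, Stonebridge 3.030, Millford 3.052.
Rounding to the nearest integer: Oakdale 5, Rivermont 5, Pinehurst 3, Claybrook 5, Stonebridge 3, Millford 3 (total 24).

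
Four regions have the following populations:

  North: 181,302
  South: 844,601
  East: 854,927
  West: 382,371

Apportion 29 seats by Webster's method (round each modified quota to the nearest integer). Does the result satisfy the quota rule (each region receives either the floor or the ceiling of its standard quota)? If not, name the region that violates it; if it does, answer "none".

Standard quotas: North 2.323, South 10.822, East 10.955, West 4.900.
Webster allocation: North 2, South 11, East 11, West 5.
Every allocation lies between the lower and upper quota.

none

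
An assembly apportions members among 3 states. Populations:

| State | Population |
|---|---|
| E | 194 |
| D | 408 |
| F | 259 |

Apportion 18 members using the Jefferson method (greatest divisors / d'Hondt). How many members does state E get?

Standard divisor 861/18 ≈ 47.833; standard quotas: E 4.056, D 8.530, F 5.415.
Rounding down gives 4, 8, 5 = 17 seats, so the divisor must be adjusted.
With modified divisor 44: modified quotas E 4.409, D 9.273, F 5.886.
Rounding down: E 4, D 9, F 5 (total 18).
E receives 4.

4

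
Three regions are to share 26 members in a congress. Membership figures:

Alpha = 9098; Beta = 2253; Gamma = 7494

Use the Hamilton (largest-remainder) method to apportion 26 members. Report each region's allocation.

The standard divisor is 18845/26 ≈ 724.808.
Standard quotas: Alpha 12.5523, Beta 3.1084, Gamma 10.3393.
Lower quotas: Alpha 12, Beta 3, Gamma 10 (sum 25, leaving 1 seat).
Remainders in descending order: Alpha 0.5523, Gamma 0.3393, Beta 0.1084.
Largest remainder: Alpha receives the extra seat.

Alpha 13; Beta 3; Gamma 10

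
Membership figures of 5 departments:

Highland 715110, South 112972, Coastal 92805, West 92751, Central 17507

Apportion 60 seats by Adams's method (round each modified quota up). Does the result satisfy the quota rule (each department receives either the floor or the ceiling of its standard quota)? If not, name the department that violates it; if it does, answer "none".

Standard quotas: Highland 41.611, South 6.574, Coastal 5.400, West 5.397, Central 1.019.
Adams allocation: Highland 40, South 7, Coastal 6, West 6, Central 1.
Highland has quota 41.611 (lower 41, upper 42) but receives 40 — outside the quota interval.

Highland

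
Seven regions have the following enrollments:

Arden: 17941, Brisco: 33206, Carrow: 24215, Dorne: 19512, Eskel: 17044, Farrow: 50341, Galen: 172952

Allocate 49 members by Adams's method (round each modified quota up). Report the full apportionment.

Standard divisor 335211/49 ≈ 6841.041; standard quotas: Arden 2.623, Brisco 4.854, Carrow 3.540, Dorne 2.852, Eskel 2.491, Farrow 7.359, Galen 25.282.
Rounding up gives 3, 5, 4, 3, 3, 8, 26 = 52 seats, so the divisor must be adjusted.
With modified divisor 7400: modified quotas Arden 2.424, Brisco 4.487, Carrow 3.272, Dorne 2.637, Eskel 2.303, Farrow 6.803, Galen 23.372.
Rounding up: Arden 3, Brisco 5, Carrow 4, Dorne 3, Eskel 3, Farrow 7, Galen 24 (total 49).

Arden=3; Brisco=5; Carrow=4; Dorne=3; Eskel=3; Farrow=7; Galen=24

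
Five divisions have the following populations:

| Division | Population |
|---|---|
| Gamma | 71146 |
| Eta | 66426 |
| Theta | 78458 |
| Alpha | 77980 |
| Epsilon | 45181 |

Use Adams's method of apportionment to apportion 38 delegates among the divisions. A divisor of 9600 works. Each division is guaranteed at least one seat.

Gamma: 8; Eta: 7; Theta: 9; Alpha: 9; Epsilon: 5

With modified divisor 9600: modified quotas Gamma 7.411, Eta 6.919, Theta 8.173, Alpha 8.123, Epsilon 4.706.
Rounding up: Gamma 8, Eta 7, Theta 9, Alpha 9, Epsilon 5 (total 38).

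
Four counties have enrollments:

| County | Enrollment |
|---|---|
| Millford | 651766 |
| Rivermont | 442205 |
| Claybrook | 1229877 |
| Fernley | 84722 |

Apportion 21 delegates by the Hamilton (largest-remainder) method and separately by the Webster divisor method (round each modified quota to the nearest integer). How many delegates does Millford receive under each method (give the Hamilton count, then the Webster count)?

5 and 6

Hamilton: Millford 5, Rivermont 4, Claybrook 11, Fernley 1.
Webster: Millford 6, Rivermont 4, Claybrook 10, Fernley 1.
Millford gets 5 under Hamilton and 6 under Webster.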